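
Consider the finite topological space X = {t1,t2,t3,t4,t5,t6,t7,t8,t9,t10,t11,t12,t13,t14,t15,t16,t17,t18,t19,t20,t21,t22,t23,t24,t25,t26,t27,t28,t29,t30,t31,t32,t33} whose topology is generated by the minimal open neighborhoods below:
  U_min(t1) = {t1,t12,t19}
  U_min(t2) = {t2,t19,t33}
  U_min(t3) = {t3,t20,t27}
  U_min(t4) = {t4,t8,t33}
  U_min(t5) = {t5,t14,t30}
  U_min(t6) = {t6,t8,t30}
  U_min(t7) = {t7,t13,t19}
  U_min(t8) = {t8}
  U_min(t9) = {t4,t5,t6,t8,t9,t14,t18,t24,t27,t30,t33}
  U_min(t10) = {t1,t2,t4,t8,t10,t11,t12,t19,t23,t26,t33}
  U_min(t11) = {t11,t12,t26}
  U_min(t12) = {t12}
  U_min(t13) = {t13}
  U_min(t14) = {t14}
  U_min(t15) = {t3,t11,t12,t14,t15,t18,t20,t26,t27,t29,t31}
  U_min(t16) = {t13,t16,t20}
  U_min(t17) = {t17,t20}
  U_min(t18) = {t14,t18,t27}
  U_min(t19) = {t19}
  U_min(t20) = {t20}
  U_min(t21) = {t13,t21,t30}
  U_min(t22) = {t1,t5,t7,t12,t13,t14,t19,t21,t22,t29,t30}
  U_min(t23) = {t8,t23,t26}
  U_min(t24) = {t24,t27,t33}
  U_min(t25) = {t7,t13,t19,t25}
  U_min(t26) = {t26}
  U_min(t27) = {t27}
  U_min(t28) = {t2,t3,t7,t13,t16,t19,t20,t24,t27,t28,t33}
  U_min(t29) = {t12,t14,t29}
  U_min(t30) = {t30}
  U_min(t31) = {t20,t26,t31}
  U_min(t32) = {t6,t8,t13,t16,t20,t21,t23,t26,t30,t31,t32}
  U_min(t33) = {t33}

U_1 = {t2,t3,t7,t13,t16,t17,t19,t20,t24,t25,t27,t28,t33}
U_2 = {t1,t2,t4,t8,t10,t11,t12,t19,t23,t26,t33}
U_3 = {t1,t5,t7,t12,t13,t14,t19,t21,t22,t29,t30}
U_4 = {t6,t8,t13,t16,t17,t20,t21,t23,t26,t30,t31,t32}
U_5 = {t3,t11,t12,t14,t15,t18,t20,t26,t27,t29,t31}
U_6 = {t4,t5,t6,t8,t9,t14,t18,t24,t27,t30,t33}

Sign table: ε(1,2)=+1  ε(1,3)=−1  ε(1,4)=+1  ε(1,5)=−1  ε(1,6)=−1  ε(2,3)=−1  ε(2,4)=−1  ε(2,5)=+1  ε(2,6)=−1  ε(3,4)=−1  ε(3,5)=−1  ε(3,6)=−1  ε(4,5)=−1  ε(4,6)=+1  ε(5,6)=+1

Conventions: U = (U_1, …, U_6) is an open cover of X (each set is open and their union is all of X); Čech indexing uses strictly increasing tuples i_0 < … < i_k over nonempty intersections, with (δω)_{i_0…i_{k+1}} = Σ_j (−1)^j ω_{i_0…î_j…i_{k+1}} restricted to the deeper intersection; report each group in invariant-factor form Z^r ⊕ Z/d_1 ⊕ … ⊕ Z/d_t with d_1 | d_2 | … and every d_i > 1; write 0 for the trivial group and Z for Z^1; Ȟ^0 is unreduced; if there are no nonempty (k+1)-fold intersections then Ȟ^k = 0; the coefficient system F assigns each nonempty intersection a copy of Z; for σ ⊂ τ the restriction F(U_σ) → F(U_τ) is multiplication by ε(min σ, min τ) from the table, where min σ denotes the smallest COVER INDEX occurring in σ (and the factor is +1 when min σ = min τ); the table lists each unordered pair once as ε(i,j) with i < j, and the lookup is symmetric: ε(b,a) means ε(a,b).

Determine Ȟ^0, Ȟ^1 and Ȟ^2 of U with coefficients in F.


Ȟ^0 ≅ 0; Ȟ^1 ≅ Z/2; Ȟ^2 ≅ Z

intersection data:
  U12={t2,t19,t33} U13={t7,t13,t19} U14={t13,t16,t17,t20} U15={t3,t20,t27} U16={t24,t27,t33} U23={t1,t12,t19} U24={t8,t23,t26} U25={t11,t12,t26} U26={t4,t8,t33} U34={t13,t21,t30} U35={t12,t14,t29} U36={t5,t14,t30} U45={t20,t26,t31} U46={t6,t8,t30} U56={t14,t18,t27}
  U123={t19} U126={t33} U134={t13} U145={t20} U156={t27} U235={t12} U245={t26} U246={t8} U346={t30} U356={t14}
C dims 6,15,10; δ0: rk 6, SNF 1^5·2; δ1: rk 9, SNF 1^9
Ȟ^0 = (6 − 6) − 0 = 0, so Ȟ^0 ≅ 0
Ȟ^1 = (15 − 9) − 6 = 0 plus torsion [2], so Ȟ^1 ≅ Z/2
Ȟ^2 = (10 − 0) − 9 = 1, so Ȟ^2 ≅ Z


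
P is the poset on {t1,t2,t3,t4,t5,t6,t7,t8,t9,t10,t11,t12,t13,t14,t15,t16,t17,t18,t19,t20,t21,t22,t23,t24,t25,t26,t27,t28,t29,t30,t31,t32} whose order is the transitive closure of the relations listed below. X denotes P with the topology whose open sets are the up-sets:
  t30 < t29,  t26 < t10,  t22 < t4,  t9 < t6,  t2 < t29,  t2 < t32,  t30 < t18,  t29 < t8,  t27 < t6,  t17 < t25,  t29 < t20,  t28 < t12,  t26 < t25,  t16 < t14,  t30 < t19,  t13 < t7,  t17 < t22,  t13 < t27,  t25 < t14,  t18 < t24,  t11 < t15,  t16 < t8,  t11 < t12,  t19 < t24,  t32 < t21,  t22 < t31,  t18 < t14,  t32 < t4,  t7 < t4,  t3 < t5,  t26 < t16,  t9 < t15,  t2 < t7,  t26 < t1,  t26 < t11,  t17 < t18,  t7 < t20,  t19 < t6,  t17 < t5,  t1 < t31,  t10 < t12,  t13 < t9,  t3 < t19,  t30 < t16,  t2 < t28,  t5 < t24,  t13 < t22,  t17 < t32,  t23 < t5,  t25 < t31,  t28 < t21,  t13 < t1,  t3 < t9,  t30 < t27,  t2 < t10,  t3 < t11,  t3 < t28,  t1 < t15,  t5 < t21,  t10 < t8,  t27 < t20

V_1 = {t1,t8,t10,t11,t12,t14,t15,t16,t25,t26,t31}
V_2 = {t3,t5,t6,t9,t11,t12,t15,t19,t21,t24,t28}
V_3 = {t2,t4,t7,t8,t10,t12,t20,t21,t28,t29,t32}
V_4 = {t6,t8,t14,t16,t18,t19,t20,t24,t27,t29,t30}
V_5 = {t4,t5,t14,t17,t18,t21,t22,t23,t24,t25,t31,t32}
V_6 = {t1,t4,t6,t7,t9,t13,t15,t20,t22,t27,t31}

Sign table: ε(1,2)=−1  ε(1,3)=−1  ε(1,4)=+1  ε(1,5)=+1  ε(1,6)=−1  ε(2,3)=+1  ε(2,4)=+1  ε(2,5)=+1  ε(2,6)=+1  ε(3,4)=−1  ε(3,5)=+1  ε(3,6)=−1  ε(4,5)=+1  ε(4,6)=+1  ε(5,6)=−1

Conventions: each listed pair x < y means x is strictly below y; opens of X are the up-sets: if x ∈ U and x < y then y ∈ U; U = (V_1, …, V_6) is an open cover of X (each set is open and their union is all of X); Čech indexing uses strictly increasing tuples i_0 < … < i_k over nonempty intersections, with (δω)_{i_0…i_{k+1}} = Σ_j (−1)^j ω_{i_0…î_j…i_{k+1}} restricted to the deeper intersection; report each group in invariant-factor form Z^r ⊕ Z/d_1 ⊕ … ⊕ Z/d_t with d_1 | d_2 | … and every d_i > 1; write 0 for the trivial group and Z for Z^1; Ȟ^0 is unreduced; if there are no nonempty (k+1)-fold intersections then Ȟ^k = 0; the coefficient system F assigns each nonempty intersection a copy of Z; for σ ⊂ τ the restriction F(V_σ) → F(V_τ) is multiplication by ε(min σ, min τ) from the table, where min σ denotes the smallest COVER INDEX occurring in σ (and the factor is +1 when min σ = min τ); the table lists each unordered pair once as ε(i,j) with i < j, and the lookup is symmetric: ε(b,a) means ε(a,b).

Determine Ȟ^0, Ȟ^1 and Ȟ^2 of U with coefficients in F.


Ȟ^0 ≅ 0,  Ȟ^1 ≅ Z/2,  Ȟ^2 ≅ Z

nerve simplices:
  V12={t11,t12,t15} V13={t8,t10,t12} V14={t8,t14,t16} V15={t14,t25,t31} V16={t1,t15,t31} V23={t12,t21,t28} V24={t6,t19,t24} V25={t5,t21,t24} V26={t6,t9,t15} V34={t8,t20,t29} V35={t4,t21,t32} V36={t4,t7,t20} V45={t14,t18,t24} V46={t6,t20,t27} V56={t4,t22,t31}
  V123={t12} V126={t15} V134={t8} V145={t14} V156={t31} V235={t21} V245={t24} V246={t6} V346={t20} V356={t4}
C dims 6,15,10; δ0: rk 6, SNF 1^5·2; δ1: rk 9, SNF 1^9
degree 0: 6−6−0 = 0 → Ȟ^0 ≅ 0
degree 1: 15−9−6 = 0 plus torsion [2] → Ȟ^1 ≅ Z/2
degree 2: 10−0−9 = 1 → Ȟ^2 ≅ Z


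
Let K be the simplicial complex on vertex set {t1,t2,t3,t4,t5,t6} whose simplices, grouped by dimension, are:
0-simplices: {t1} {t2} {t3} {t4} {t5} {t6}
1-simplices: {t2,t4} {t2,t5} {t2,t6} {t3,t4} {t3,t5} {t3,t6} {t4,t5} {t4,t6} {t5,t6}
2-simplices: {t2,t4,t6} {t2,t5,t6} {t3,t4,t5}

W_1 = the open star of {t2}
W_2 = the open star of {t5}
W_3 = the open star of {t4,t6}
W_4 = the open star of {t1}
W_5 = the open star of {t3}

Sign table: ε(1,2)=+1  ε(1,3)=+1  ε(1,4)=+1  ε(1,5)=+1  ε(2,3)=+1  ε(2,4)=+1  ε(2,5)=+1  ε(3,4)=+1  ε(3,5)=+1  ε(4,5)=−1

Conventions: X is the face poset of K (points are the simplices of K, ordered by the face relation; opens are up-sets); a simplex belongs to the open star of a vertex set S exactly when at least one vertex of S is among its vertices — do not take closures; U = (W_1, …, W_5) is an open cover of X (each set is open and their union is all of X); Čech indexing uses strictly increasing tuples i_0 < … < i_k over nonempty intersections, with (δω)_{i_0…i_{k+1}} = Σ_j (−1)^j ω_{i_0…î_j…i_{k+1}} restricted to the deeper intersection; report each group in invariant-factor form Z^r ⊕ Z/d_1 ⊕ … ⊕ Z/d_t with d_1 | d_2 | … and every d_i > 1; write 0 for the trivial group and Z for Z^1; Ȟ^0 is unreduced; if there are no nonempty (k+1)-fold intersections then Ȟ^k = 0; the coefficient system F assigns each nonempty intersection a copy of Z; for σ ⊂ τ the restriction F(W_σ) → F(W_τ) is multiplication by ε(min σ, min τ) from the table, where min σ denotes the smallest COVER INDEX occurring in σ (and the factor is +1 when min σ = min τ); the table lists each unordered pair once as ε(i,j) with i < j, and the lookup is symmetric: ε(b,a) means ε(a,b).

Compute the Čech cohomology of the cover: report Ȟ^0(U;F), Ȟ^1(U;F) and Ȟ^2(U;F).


cover nerve:
  W1={{t2},{t2,t4},{t2,t5},{t2,t6},{t2,t4,t6},{t2,t5,t6}} W2={{t5},{t2,t5},{t3,t5},{t4,t5},{t5,t6},{t2,t5,t6},{t3,t4,t5}} W3={{t4},{t6},{t2,t4},{t2,t6},{t3,t4},{t3,t6},{t4,t5},{t4,t6},{t5,t6},{t2,t4,t6},{t2,t5,t6},{t3,t4,t5}} W4={{t1}} W5={{t3},{t3,t4},{t3,t5},{t3,t6},{t3,t4,t5}}
  W12={{t2,t5},{t2,t5,t6}} W13={{t2,t4},{t2,t6},{t2,t4,t6},{t2,t5,t6}} W23={{t4,t5},{t5,t6},{t2,t5,t6},{t3,t4,t5}} W25={{t3,t5},{t3,t4,t5}} W35={{t3,t4},{t3,t6},{t3,t4,t5}}
  W123={{t2,t5,t6}} W235={{t3,t4,t5}}
C dims 5,5,2; δ0: rk 3, SNF 1^3; δ1: rk 2, SNF 1^2
Ȟ^0: (5−3)−0=2 ⇒ Z^2
Ȟ^1: (5−2)−3=0 ⇒ 0
Ȟ^2: (2−0)−2=0 ⇒ 0

Ȟ^0 = Z^2, Ȟ^1 = 0 and Ȟ^2 = 0


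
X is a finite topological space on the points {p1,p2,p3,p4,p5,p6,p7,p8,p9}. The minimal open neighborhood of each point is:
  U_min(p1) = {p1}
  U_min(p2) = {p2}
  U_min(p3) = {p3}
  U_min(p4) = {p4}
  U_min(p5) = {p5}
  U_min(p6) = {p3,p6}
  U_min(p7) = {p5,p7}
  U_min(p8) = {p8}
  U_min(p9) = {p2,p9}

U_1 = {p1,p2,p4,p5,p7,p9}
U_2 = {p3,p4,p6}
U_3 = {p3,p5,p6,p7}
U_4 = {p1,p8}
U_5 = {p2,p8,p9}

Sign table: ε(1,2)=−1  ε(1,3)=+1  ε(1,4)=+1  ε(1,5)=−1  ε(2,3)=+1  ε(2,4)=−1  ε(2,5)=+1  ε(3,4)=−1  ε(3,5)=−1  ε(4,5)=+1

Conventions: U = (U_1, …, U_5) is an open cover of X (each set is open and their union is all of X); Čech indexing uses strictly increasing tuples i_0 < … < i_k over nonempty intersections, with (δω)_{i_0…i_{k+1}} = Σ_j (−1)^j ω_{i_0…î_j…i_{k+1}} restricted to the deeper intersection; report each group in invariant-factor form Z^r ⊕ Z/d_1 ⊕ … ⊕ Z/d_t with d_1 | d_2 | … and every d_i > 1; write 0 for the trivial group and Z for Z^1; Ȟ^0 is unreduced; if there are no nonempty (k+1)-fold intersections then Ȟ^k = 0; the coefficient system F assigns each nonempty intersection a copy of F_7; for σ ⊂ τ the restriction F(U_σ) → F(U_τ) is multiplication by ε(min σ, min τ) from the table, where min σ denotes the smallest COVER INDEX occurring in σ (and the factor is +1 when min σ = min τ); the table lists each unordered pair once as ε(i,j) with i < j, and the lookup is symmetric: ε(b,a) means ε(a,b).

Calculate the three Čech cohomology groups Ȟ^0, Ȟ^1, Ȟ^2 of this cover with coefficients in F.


Ȟ^0 ≅ 0,  Ȟ^1 ≅ Z/7,  Ȟ^2 ≅ 0

intersection data:
  U12={p4} U13={p5,p7} U14={p1} U15={p2,p9} U23={p3,p6} U45={p8}
C dims 5,6; δ0: rk_F7 5
Ȟ^0 = (5 − 5) − 0 = 0, so Ȟ^0 ≅ 0
Ȟ^1 = (6 − 0) − 5 = 1, so Ȟ^1 ≅ Z/7
Ȟ^2 = (0 − 0) − 0 = 0, so Ȟ^2 ≅ 0


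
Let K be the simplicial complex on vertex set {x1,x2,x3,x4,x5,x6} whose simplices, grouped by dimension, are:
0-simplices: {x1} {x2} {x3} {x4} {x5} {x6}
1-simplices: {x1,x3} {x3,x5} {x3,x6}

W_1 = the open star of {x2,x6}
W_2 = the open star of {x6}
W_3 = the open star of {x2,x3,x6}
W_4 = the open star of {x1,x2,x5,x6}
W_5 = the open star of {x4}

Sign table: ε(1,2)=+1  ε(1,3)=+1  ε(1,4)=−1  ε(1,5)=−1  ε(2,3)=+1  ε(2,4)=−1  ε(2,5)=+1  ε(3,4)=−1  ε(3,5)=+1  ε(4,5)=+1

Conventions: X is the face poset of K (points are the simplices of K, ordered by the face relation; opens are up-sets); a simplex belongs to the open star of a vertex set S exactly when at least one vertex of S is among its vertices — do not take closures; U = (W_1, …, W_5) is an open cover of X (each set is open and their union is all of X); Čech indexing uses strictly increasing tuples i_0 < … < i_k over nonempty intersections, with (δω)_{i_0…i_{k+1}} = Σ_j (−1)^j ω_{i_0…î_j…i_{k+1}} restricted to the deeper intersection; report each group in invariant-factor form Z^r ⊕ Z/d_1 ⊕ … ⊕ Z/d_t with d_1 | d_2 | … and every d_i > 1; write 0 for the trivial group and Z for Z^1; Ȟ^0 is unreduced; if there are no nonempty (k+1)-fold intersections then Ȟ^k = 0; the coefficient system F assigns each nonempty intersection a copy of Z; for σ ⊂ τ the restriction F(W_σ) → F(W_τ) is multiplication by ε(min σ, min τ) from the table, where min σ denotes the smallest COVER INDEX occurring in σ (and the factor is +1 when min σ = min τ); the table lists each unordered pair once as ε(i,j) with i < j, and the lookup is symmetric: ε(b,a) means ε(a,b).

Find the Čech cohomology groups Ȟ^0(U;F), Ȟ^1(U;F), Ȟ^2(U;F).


nerve of the cover:
  W1={{x2},{x6},{x3,x6}} W2={{x6},{x3,x6}} W3={{x2},{x3},{x6},{x1,x3},{x3,x5},{x3,x6}} W4={{x1},{x2},{x5},{x6},{x1,x3},{x3,x5},{x3,x6}} W5={{x4}}
  W12={{x6},{x3,x6}} W13={{x2},{x6},{x3,x6}} W14={{x2},{x6},{x3,x6}} W23={{x6},{x3,x6}} W24={{x6},{x3,x6}} W34={{x2},{x6},{x1,x3},{x3,x5},{x3,x6}}
  W123={{x6},{x3,x6}} W124={{x6},{x3,x6}} W134={{x2},{x6},{x3,x6}} W234={{x6},{x3,x6}}
  W1234={{x6},{x3,x6}}
C dims 5,6,4,1; δ0: rk 3, SNF 1^3; δ1: rk 3, SNF 1^3; δ2: rk 1, SNF 1^1
Ȟ^0 = (5 − 3) − 0 = 2, so Ȟ^0 ≅ Z^2
Ȟ^1 = (6 − 3) − 3 = 0, so Ȟ^1 ≅ 0
Ȟ^2 = (4 − 1) − 3 = 0, so Ȟ^2 ≅ 0

Ȟ^0 ≅ Z^2,  Ȟ^1 ≅ 0,  Ȟ^2 ≅ 0


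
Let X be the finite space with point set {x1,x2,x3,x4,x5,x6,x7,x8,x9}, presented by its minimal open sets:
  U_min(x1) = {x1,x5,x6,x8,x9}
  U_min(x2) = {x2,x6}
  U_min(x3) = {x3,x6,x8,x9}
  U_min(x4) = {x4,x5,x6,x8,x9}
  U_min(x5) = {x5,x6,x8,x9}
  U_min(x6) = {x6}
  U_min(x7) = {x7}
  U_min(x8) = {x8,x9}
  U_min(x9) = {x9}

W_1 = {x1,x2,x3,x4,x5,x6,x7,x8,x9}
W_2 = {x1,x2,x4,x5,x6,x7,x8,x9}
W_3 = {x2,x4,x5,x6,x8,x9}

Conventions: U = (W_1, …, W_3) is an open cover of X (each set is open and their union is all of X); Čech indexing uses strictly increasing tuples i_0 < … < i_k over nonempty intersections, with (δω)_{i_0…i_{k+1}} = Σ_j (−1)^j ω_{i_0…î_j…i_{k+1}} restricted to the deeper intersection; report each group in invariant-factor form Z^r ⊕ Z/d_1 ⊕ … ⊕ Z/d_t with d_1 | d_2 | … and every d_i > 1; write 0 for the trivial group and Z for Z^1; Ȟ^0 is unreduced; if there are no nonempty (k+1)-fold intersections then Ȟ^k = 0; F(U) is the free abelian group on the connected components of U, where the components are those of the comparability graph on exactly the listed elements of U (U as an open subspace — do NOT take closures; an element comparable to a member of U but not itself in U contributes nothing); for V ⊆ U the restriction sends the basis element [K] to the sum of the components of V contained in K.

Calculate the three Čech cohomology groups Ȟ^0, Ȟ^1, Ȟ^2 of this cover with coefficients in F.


intersection data:
  W12={x1,x2,x4,x5,x6,x7,x8,x9} W13={x2,x4,x5,x6,x8,x9} W23={x2,x4,x5,x6,x8,x9}
  W123={x2,x4,x5,x6,x8,x9}
components per intersection:
  W1: {x1,x2,x3,x4,x5,x6,x8,x9} {x7}
  W2: {x1,x2,x4,x5,x6,x8,x9} {x7}
  W3: {x2,x4,x5,x6,x8,x9}
  W12: {x1,x2,x4,x5,x6,x8,x9} {x7}
  W13: {x2,x4,x5,x6,x8,x9}
  W23: {x2,x4,x5,x6,x8,x9}
  W123: {x2,x4,x5,x6,x8,x9}
C dims 5,4,1; δ0: rk 3, SNF 1^3; δ1: rk 1, SNF 1^1
Ȟ^0 = (5 − 3) − 0 = 2, so Ȟ^0 ≅ Z^2
Ȟ^1 = (4 − 1) − 3 = 0, so Ȟ^1 ≅ 0
Ȟ^2 = (1 − 0) − 1 = 0, so Ȟ^2 ≅ 0

Ȟ^0 = Z^2, Ȟ^1 = 0 and Ȟ^2 = 0


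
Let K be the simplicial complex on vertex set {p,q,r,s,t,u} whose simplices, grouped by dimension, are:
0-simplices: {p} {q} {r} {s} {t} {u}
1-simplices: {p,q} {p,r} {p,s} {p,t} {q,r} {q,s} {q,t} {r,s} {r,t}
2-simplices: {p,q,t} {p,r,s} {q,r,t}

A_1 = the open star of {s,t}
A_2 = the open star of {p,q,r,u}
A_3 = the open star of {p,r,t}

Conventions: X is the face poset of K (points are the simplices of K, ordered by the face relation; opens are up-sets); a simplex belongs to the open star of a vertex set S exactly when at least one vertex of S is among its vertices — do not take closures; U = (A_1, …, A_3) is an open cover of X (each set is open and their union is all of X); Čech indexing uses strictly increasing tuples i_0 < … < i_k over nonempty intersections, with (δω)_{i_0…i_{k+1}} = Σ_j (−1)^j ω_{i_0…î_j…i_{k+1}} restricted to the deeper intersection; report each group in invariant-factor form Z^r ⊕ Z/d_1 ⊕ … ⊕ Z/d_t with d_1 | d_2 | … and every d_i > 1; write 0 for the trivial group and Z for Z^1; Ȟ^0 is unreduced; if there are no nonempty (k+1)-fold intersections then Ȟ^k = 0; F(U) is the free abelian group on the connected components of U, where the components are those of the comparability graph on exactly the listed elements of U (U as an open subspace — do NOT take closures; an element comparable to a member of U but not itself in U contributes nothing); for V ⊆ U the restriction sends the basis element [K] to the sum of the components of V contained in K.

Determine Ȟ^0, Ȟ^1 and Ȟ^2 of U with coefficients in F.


Ȟ^0 ≅ Z^2, Ȟ^1 ≅ Z, Ȟ^2 ≅ 0

nonempty overlaps:
  A1={{s},{t},{p,s},{p,t},{q,s},{q,t},{r,s},{r,t},{p,q,t},{p,r,s},{q,r,t}} A2={{p},{q},{r},{u},{p,q},{p,r},{p,s},{p,t},{q,r},{q,s},{q,t},{r,s},{r,t},{p,q,t},{p,r,s},{q,r,t}} A3={{p},{r},{t},{p,q},{p,r},{p,s},{p,t},{q,r},{q,t},{r,s},{r,t},{p,q,t},{p,r,s},{q,r,t}}
  A12={{p,s},{p,t},{q,s},{q,t},{r,s},{r,t},{p,q,t},{p,r,s},{q,r,t}} A13={{t},{p,s},{p,t},{q,t},{r,s},{r,t},{p,q,t},{p,r,s},{q,r,t}} A23={{p},{r},{p,q},{p,r},{p,s},{p,t},{q,r},{q,t},{r,s},{r,t},{p,q,t},{p,r,s},{q,r,t}}
  A123={{p,s},{p,t},{q,t},{r,s},{r,t},{p,q,t},{p,r,s},{q,r,t}}
components per intersection:
  A1: {{s},{p,s},{q,s},{r,s},{p,r,s}} {{t},{p,t},{q,t},{r,t},{p,q,t},{q,r,t}}
  A2: {{p},{q},{r},{p,q},{p,r},{p,s},{p,t},{q,r},{q,s},{q,t},{r,s},{r,t},{p,q,t},{p,r,s},{q,r,t}} {{u}}
  A3: {{p},{r},{t},{p,q},{p,r},{p,s},{p,t},{q,r},{q,t},{r,s},{r,t},{p,q,t},{p,r,s},{q,r,t}}
  A12: {{p,s},{r,s},{p,r,s}} {{p,t},{q,t},{r,t},{p,q,t},{q,r,t}} {{q,s}}
  A13: {{t},{p,t},{q,t},{r,t},{p,q,t},{q,r,t}} {{p,s},{r,s},{p,r,s}}
  A23: {{p},{r},{p,q},{p,r},{p,s},{p,t},{q,r},{q,t},{r,s},{r,t},{p,q,t},{p,r,s},{q,r,t}}
  A123: {{p,s},{r,s},{p,r,s}} {{p,t},{q,t},{r,t},{p,q,t},{q,r,t}}
C dims 5,6,2; δ0: rk 3, SNF 1^3; δ1: rk 2, SNF 1^2
degree 0: 5−3−0 = 2 → Ȟ^0 ≅ Z^2
degree 1: 6−2−3 = 1 → Ȟ^1 ≅ Z
degree 2: 2−0−2 = 0 → Ȟ^2 ≅ 0


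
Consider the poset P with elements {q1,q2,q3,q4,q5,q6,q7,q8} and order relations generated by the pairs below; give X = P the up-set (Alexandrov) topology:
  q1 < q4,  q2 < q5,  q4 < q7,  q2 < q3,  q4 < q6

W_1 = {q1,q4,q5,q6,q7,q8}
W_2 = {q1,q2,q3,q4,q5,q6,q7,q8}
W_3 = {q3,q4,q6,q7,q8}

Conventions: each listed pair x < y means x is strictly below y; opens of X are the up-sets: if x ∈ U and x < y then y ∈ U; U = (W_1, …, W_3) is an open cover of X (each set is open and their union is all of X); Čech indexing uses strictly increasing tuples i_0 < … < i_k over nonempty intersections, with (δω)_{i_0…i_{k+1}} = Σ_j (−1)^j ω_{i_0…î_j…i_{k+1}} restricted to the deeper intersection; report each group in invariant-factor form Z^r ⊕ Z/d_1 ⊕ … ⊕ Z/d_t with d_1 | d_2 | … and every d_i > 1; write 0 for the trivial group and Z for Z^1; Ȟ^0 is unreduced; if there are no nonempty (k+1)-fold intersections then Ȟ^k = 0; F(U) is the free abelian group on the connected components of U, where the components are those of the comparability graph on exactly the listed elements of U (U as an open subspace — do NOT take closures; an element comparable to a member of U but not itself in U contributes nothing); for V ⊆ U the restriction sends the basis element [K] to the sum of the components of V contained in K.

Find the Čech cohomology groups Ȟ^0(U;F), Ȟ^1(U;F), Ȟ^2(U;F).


Ȟ^0(U;F) ≅ Z^3, Ȟ^1(U;F) ≅ 0, Ȟ^2(U;F) ≅ 0

cover nerve:
  W12={q1,q4,q5,q6,q7,q8} W13={q4,q6,q7,q8} W23={q3,q4,q6,q7,q8}
  W123={q4,q6,q7,q8}
components per intersection:
  W1: {q1,q4,q6,q7} {q5} {q8}
  W2: {q1,q4,q6,q7} {q2,q3,q5} {q8}
  W3: {q3} {q4,q6,q7} {q8}
  W12: {q1,q4,q6,q7} {q5} {q8}
  W13: {q4,q6,q7} {q8}
  W23: {q3} {q4,q6,q7} {q8}
  W123: {q4,q6,q7} {q8}
C dims 9,8,2; δ0: rk 6, SNF 1^6; δ1: rk 2, SNF 1^2
Ȟ^0: (9−6)−0=3 ⇒ Z^3
Ȟ^1: (8−2)−6=0 ⇒ 0
Ȟ^2: (2−0)−2=0 ⇒ 0


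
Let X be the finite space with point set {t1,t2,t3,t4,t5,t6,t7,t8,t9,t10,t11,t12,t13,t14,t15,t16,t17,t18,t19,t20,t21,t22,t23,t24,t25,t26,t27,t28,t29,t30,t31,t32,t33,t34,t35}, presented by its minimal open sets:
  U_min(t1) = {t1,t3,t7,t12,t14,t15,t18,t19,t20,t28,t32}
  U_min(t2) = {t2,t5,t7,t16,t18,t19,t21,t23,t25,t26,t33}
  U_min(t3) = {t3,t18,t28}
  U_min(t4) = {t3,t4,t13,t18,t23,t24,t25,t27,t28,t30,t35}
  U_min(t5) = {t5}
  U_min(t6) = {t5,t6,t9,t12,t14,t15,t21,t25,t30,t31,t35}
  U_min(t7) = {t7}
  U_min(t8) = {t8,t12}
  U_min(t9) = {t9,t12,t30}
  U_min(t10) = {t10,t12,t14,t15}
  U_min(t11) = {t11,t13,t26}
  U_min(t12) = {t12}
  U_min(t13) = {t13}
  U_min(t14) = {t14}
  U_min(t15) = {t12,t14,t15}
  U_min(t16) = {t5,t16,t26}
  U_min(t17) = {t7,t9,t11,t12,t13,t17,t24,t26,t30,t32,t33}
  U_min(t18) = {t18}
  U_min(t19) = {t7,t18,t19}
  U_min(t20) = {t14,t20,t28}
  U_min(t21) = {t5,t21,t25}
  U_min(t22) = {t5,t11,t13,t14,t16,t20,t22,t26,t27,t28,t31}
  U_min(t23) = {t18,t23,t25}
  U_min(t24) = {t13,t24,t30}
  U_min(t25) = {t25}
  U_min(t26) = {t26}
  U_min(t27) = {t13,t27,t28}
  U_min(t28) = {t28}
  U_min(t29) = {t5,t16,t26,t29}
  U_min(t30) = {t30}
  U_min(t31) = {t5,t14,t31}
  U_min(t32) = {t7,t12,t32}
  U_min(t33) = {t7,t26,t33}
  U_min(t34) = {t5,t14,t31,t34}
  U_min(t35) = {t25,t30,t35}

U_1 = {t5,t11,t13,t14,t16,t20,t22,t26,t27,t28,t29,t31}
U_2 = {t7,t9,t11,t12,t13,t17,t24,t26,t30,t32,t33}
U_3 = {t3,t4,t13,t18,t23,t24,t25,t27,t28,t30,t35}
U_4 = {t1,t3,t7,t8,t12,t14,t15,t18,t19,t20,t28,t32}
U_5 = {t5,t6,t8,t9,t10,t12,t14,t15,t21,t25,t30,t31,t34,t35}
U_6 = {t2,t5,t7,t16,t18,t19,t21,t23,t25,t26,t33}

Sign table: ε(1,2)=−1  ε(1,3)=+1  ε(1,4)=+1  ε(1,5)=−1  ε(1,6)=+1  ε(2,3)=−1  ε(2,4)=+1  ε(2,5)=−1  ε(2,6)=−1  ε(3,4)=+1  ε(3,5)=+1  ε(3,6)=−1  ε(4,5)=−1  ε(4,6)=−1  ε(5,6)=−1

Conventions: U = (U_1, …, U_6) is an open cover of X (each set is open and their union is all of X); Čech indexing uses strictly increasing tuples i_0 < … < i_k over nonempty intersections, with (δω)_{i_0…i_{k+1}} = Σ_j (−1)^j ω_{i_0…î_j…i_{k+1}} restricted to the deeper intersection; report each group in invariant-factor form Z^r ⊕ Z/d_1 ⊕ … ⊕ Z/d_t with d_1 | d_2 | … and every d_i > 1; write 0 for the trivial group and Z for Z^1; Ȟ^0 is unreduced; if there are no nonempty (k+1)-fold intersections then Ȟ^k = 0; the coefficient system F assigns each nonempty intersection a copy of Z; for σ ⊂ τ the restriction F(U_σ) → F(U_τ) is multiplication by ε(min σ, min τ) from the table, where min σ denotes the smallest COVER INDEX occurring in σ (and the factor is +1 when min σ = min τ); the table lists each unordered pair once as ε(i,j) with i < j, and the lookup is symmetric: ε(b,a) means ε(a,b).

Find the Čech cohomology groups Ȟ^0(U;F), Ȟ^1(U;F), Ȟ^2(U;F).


Ȟ^0(U;F) ≅ 0, Ȟ^1(U;F) ≅ Z/2 and Ȟ^2(U;F) ≅ Z

nonempty overlaps:
  U12={t11,t13,t26} U13={t13,t27,t28} U14={t14,t20,t28} U15={t5,t14,t31} U16={t5,t16,t26} U23={t13,t24,t30} U24={t7,t12,t32} U25={t9,t12,t30} U26={t7,t26,t33} U34={t3,t18,t28} U35={t25,t30,t35} U36={t18,t23,t25} U45={t8,t12,t14,t15} U46={t7,t18,t19} U56={t5,t21,t25}
  U123={t13} U126={t26} U134={t28} U145={t14} U156={t5} U235={t30} U245={t12} U246={t7} U346={t18} U356={t25}
C dims 6,15,10; δ0: rk 6, SNF 1^5·2; δ1: rk 9, SNF 1^9
degree 0: 6−6−0 = 0 → Ȟ^0 ≅ 0
degree 1: 15−9−6 = 0 plus torsion [2] → Ȟ^1 ≅ Z/2
degree 2: 10−0−9 = 1 → Ȟ^2 ≅ Z


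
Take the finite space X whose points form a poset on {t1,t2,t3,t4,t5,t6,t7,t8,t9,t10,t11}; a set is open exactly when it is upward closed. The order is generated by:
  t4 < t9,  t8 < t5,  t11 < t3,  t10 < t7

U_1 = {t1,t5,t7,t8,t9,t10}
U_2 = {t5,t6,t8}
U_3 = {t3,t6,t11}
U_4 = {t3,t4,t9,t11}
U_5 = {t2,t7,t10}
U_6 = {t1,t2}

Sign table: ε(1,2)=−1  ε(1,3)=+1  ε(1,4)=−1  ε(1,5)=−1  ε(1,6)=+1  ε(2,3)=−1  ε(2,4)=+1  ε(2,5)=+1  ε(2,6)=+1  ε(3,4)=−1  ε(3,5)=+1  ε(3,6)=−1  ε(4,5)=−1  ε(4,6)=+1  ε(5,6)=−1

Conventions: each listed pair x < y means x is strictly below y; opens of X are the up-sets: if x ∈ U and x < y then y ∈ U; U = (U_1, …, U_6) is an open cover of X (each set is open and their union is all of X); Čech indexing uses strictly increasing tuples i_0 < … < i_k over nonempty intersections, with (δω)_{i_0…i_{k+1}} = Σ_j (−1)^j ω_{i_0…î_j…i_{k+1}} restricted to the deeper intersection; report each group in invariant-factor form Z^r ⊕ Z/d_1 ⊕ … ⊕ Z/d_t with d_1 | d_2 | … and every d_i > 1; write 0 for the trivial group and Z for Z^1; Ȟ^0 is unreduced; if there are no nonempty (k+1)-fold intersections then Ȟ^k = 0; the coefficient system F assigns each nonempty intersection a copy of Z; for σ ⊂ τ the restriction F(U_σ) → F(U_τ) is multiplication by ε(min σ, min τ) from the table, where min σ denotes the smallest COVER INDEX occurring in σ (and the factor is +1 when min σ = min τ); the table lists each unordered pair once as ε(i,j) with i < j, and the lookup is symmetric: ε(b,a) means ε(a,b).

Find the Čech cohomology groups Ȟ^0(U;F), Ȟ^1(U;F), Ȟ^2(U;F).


Ȟ^0 = Z,  Ȟ^1 = Z^2,  Ȟ^2 = 0

nonempty overlaps:
  U12={t5,t8} U14={t9} U15={t7,t10} U16={t1} U23={t6} U34={t3,t11} U56={t2}
C dims 6,7; δ0: rk 5, SNF 1^5
degree 0: 6−5−0 = 1 → Ȟ^0 ≅ Z
degree 1: 7−0−5 = 2 → Ȟ^1 ≅ Z^2
degree 2: 0−0−0 = 0 → Ȟ^2 ≅ 0


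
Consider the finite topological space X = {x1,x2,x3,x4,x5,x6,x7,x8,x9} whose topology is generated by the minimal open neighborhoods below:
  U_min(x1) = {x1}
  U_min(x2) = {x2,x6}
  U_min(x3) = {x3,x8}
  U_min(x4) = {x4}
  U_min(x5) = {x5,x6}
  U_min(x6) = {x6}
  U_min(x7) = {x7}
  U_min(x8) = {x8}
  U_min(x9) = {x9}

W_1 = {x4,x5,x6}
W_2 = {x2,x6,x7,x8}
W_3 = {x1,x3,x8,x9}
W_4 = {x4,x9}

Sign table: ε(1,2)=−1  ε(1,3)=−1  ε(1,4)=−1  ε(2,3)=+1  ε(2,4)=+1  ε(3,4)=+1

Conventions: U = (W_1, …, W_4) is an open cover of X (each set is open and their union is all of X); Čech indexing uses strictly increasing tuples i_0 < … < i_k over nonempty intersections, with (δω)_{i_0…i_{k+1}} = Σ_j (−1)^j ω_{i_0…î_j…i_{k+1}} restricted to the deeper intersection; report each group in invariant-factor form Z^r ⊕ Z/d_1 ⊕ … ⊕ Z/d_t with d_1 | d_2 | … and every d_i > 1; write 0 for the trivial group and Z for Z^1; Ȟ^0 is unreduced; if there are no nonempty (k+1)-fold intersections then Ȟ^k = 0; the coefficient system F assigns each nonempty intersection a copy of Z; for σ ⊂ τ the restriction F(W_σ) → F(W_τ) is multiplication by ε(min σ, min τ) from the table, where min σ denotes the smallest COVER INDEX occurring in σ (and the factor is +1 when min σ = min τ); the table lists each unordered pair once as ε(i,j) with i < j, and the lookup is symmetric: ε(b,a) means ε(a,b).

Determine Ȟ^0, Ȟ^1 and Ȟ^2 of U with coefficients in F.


nerve simplices:
  W12={x6} W14={x4} W23={x8} W34={x9}
C dims 4,4; δ0: rk 3, SNF 1^3
degree 0: 4−3−0 = 1 → Ȟ^0 ≅ Z
degree 1: 4−0−3 = 1 → Ȟ^1 ≅ Z
degree 2: 0−0−0 = 0 → Ȟ^2 ≅ 0

Ȟ^0 ≅ Z, Ȟ^1 ≅ Z and Ȟ^2 ≅ 0


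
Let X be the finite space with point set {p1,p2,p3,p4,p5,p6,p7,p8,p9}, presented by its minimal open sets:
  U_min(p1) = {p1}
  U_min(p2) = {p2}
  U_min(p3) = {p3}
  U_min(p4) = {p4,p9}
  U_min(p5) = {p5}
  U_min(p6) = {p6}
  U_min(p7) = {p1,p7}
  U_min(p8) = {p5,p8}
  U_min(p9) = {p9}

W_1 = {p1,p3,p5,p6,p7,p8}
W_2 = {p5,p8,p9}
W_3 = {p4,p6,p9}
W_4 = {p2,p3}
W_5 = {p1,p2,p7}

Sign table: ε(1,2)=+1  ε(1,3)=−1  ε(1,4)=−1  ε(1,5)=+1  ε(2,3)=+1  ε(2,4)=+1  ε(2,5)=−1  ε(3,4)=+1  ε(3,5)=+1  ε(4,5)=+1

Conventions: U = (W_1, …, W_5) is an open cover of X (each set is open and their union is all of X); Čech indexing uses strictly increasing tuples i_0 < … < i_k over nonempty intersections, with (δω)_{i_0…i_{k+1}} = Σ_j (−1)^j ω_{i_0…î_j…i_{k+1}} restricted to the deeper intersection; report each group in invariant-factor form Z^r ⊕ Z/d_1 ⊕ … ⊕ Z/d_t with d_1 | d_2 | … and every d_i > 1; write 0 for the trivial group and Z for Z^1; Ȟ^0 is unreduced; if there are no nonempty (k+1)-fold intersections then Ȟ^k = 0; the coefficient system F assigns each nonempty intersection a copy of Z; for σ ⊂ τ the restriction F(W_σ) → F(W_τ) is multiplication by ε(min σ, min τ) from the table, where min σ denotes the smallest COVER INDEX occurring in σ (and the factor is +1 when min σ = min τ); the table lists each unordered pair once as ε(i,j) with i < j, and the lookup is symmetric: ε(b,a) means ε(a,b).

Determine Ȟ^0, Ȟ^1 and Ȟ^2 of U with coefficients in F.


nonempty overlaps:
  W12={p5,p8} W13={p6} W14={p3} W15={p1,p7} W23={p9} W45={p2}
C dims 5,6; δ0: rk 5, SNF 1^4·2
degree 0: 5−5−0 = 0 → Ȟ^0 ≅ 0
degree 1: 6−0−5 = 1 plus torsion [2] → Ȟ^1 ≅ Z ⊕ Z/2
degree 2: 0−0−0 = 0 → Ȟ^2 ≅ 0

Ȟ^0(U;F) ≅ 0,  Ȟ^1(U;F) ≅ Z ⊕ Z/2,  Ȟ^2(U;F) ≅ 0


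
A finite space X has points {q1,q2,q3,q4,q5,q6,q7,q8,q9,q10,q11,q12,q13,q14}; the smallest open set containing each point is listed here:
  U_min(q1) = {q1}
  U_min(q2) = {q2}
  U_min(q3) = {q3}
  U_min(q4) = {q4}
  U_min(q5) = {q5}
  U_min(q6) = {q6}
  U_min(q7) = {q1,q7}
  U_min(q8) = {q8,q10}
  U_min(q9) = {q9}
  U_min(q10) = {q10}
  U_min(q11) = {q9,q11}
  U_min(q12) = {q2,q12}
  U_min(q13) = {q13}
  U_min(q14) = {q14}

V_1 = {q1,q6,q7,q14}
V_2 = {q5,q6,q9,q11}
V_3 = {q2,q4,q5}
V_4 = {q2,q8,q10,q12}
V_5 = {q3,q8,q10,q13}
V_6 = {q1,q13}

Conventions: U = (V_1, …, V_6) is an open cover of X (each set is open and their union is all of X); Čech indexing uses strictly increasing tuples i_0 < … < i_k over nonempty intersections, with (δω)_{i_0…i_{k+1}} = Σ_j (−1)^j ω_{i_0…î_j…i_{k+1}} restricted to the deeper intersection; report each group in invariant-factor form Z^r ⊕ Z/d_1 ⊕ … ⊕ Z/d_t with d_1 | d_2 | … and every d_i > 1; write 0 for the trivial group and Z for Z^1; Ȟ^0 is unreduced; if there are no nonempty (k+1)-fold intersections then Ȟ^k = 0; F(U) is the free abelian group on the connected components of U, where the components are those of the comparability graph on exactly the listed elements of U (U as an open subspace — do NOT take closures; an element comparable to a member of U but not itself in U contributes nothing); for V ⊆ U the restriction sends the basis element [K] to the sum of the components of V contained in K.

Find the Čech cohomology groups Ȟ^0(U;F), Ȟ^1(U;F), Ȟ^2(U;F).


Ȟ^0 ≅ Z^10, Ȟ^1 ≅ 0 and Ȟ^2 ≅ 0

nonempty overlaps:
  V12={q6} V16={q1} V23={q5} V34={q2} V45={q8,q10} V56={q13}
components per intersection:
  V1: {q1,q7} {q6} {q14}
  V2: {q5} {q6} {q9,q11}
  V3: {q2} {q4} {q5}
  V4: {q2,q12} {q8,q10}
  V5: {q3} {q8,q10} {q13}
  V6: {q1} {q13}
  V12: {q6}
  V16: {q1}
  V23: {q5}
  V34: {q2}
  V45: {q8,q10}
  V56: {q13}
C dims 16,6; δ0: rk 6, SNF 1^6
degree 0: 16−6−0 = 10 → Ȟ^0 ≅ Z^10
degree 1: 6−0−6 = 0 → Ȟ^1 ≅ 0
degree 2: 0−0−0 = 0 → Ȟ^2 ≅ 0


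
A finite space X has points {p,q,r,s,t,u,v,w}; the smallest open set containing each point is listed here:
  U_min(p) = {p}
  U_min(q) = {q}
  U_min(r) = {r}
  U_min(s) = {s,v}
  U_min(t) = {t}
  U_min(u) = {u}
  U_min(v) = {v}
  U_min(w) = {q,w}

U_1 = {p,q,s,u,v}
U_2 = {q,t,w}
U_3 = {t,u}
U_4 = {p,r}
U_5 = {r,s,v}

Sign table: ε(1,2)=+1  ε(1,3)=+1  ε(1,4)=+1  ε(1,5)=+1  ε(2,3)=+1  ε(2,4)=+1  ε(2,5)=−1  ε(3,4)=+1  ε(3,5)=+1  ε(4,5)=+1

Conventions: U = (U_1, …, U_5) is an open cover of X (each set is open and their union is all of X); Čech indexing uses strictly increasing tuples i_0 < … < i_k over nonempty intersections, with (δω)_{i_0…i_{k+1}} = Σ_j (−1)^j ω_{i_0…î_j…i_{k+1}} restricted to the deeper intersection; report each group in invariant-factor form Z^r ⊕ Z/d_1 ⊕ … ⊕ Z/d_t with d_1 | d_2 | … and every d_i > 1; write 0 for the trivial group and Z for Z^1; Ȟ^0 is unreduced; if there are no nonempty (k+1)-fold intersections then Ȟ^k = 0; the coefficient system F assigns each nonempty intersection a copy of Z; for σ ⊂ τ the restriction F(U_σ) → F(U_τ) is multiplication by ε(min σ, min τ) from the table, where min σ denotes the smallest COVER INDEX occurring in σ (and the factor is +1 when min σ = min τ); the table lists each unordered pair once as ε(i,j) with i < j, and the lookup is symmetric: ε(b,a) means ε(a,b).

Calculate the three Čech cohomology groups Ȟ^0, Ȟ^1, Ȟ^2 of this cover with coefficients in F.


Ȟ^0(U;F) ≅ Z, Ȟ^1(U;F) ≅ Z^2 and Ȟ^2(U;F) ≅ 0

nerve simplices:
  U12={q} U13={u} U14={p} U15={s,v} U23={t} U45={r}
C dims 5,6; δ0: rk 4, SNF 1^4
degree 0: 5−4−0 = 1 → Ȟ^0 ≅ Z
degree 1: 6−0−4 = 2 → Ȟ^1 ≅ Z^2
degree 2: 0−0−0 = 0 → Ȟ^2 ≅ 0


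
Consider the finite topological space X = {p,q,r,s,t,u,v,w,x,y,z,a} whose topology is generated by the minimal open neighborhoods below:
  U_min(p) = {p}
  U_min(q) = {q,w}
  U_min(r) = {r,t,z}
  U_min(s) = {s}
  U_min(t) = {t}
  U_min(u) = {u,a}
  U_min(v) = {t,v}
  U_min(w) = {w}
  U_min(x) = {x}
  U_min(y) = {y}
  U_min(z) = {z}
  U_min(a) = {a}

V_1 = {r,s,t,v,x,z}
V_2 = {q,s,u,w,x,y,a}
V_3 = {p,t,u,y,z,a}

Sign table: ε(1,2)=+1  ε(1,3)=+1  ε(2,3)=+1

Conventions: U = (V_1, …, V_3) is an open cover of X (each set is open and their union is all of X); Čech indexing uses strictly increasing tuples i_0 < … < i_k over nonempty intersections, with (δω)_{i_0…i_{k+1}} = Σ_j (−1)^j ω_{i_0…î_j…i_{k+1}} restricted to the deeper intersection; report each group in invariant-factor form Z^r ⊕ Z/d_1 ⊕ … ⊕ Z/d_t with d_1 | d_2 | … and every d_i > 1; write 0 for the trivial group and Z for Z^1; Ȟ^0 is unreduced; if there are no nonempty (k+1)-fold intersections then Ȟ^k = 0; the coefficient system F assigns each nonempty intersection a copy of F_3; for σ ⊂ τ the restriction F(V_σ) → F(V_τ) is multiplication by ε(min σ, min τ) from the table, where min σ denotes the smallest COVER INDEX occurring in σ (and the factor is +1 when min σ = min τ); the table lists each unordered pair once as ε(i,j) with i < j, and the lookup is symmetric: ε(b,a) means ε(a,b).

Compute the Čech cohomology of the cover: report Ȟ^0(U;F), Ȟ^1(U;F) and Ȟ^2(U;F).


nonempty overlaps:
  V12={s,x} V13={t,z} V23={u,y,a}
C dims 3,3; δ0: rk_F3 2
degree 0: 3−2−0 = 1 → Ȟ^0 ≅ Z/3
degree 1: 3−0−2 = 1 → Ȟ^1 ≅ Z/3
degree 2: 0−0−0 = 0 → Ȟ^2 ≅ 0

Ȟ^0 = Z/3; Ȟ^1 = Z/3; Ȟ^2 = 0


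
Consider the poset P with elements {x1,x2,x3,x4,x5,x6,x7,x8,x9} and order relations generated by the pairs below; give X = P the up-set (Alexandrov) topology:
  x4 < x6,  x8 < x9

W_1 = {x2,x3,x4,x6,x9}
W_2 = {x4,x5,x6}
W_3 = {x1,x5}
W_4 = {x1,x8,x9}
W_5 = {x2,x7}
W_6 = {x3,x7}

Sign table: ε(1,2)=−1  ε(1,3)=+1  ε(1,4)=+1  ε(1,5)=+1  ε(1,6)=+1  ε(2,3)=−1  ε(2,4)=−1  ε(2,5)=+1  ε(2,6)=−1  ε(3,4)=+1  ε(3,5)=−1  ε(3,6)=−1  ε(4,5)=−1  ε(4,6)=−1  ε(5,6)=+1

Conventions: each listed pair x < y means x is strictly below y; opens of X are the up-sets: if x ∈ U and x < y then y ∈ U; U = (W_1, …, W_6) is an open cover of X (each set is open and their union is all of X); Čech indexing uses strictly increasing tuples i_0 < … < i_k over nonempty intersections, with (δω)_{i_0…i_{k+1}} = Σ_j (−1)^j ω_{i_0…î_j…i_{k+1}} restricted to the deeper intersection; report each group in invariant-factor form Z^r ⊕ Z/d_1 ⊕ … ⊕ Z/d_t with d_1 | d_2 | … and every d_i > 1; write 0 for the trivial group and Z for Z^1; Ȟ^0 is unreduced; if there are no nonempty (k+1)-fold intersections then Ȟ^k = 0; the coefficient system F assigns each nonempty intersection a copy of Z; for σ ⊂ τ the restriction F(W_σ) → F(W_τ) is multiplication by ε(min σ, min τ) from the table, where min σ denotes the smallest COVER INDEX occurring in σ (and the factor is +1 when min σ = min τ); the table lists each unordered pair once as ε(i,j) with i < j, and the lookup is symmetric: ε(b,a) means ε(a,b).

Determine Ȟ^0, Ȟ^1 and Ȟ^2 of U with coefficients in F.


Ȟ^0 ≅ Z, Ȟ^1 ≅ Z^2, Ȟ^2 ≅ 0

cover nerve:
  W12={x4,x6} W14={x9} W15={x2} W16={x3} W23={x5} W34={x1} W56={x7}
C dims 6,7; δ0: rk 5, SNF 1^5
Ȟ^0: (6−5)−0=1 ⇒ Z
Ȟ^1: (7−0)−5=2 ⇒ Z^2
Ȟ^2: (0−0)−0=0 ⇒ 0


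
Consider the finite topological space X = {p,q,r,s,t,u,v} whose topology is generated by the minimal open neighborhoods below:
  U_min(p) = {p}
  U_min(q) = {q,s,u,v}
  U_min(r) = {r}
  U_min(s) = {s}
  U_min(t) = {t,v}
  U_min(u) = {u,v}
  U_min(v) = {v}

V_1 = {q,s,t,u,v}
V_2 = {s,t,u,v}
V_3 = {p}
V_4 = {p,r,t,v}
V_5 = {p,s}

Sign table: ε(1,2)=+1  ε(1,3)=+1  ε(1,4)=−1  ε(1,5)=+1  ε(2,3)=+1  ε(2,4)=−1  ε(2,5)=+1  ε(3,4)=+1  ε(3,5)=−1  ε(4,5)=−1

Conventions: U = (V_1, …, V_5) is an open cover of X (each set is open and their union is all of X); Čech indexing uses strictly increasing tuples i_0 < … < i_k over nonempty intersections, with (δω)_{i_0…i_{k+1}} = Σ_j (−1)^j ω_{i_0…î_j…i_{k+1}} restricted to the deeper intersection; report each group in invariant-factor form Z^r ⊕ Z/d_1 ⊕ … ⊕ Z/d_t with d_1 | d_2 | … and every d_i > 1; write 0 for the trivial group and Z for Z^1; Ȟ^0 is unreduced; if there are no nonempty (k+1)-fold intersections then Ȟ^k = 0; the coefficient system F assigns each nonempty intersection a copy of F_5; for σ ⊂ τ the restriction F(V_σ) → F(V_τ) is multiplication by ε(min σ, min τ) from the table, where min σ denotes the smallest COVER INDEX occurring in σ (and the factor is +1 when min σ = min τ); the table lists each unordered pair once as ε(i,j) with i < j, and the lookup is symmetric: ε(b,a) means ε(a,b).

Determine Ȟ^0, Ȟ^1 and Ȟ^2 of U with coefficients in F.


Ȟ^0 ≅ Z/5, Ȟ^1 ≅ Z/5 and Ȟ^2 ≅ 0

nerve simplices:
  V12={s,t,u,v} V14={t,v} V15={s} V24={t,v} V25={s} V34={p} V35={p} V45={p}
  V124={t,v} V125={s} V345={p}
C dims 5,8,3; δ0: rk_F5 4; δ1: rk_F5 3
degree 0: 5−4−0 = 1 → Ȟ^0 ≅ Z/5
degree 1: 8−3−4 = 1 → Ȟ^1 ≅ Z/5
degree 2: 3−0−3 = 0 → Ȟ^2 ≅ 0


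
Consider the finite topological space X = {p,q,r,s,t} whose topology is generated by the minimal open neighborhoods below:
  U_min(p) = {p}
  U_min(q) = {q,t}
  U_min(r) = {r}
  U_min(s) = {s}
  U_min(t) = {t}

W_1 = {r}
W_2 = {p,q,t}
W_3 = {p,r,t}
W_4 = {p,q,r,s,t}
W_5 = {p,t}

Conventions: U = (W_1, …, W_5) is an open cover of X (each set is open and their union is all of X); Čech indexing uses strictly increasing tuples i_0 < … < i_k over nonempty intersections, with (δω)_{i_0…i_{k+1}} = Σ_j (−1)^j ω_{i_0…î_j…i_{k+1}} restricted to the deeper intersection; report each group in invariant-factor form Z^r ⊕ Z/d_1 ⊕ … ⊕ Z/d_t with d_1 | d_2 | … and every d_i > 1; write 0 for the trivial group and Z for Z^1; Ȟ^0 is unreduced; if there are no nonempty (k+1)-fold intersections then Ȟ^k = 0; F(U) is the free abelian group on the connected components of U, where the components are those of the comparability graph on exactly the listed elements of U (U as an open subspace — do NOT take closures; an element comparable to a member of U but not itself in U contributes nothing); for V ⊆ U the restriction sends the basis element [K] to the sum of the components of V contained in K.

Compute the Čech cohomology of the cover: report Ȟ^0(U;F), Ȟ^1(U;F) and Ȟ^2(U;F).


nerve of the cover:
  W13={r} W14={r} W23={p,t} W24={p,q,t} W25={p,t} W34={p,r,t} W35={p,t} W45={p,t}
  W134={r} W234={p,t} W235={p,t} W245={p,t} W345={p,t}
  W2345={p,t}
components per intersection:
  W1: {r}
  W2: {p} {q,t}
  W3: {p} {r} {t}
  W4: {p} {q,t} {r} {s}
  W5: {p} {t}
  W13: {r}
  W14: {r}
  W23: {p} {t}
  W24: {p} {q,t}
  W25: {p} {t}
  W34: {p} {r} {t}
  W35: {p} {t}
  W45: {p} {t}
  W134: {r}
  W234: {p} {t}
  W235: {p} {t}
  W245: {p} {t}
  W345: {p} {t}
  W2345: {p} {t}
C dims 12,15,9,2; δ0: rk 8, SNF 1^8; δ1: rk 7, SNF 1^7; δ2: rk 2, SNF 1^2
Ȟ^0 = (12 − 8) − 0 = 4, so Ȟ^0 ≅ Z^4
Ȟ^1 = (15 − 7) − 8 = 0, so Ȟ^1 ≅ 0
Ȟ^2 = (9 − 2) − 7 = 0, so Ȟ^2 ≅ 0

Ȟ^0 ≅ Z^4, Ȟ^1 ≅ 0 and Ȟ^2 ≅ 0
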